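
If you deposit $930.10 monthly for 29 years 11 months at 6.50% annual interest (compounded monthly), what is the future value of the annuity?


Future value of an ordinary annuity: FV = PMT × ((1 + r)^n − 1) / r
Monthly rate r = 0.065/12 ≈ 0.00541667, n = 359
FV = $930.10 × ((1 + 0.065/12)^359 − 1) / (0.065/12)
FV = $930.10 × 1099.223958
FV = $1,022,388.20

FV = PMT × ((1+r)^n - 1)/r = $1,022,388.20


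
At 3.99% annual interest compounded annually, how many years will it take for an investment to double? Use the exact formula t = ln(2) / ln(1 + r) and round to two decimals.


Doubling condition: (1 + r)^t = 2
Take ln of both sides: t × ln(1 + r) = ln(2)
t = ln(2) / ln(1 + r)
t = 0.693147 / 0.039125
t = 17.72

t = ln(2) / ln(1 + r) = 17.72 years


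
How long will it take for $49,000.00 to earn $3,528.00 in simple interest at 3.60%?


Rearrange the simple interest formula for t:
I = P × r × t  ⇒  t = I / (P × r)
t = $3,528.00 / ($49,000.00 × 0.036)
t = 2

t = I/(P×r) = 2 years


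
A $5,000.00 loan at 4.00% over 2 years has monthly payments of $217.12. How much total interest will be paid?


Total paid over the life of the loan = PMT × n.
Total paid = $217.12 × 24 = $5,210.88
Total interest = total paid − principal = $5,210.88 − $5,000.00 = $210.88

Total interest = (PMT × n) - PV = $210.88


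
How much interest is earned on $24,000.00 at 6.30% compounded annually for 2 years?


Compound interest earned = final amount − principal.
A = P(1 + r/n)^(nt) = $24,000.00 × (1 + 0.063/1)^(1 × 2) = $27,119.26
Interest = A − P = $27,119.26 − $24,000.00 = $3,119.26

Interest = A - P = $3,119.26


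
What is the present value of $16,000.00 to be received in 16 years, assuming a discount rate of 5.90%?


Present value formula: PV = FV / (1 + r)^t
PV = $16,000.00 / (1 + 0.059)^16
PV = $16,000.00 / 2.502277
PV = $6,394.18

PV = FV / (1 + r)^t = $6,394.18


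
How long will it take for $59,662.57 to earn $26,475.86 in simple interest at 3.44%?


Rearrange the simple interest formula for t:
I = P × r × t  ⇒  t = I / (P × r)
t = $26,475.86 / ($59,662.57 × 0.0344)
t = 12.9

t = I/(P×r) = 12.9 years


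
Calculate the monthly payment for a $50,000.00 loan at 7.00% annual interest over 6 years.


Loan payment formula: PMT = PV × r / (1 − (1 + r)^(−n))
Monthly rate r = 0.07/12 ≈ 0.00583333, n = 72 months
Denominator: 1 − (1 + 0.07/12)^(−72) = 0.342151
PMT = $50,000.00 × (0.07/12) / 0.342151
PMT = $852.45 per month

PMT = PV × r / (1-(1+r)^(-n)) = $852.45/month


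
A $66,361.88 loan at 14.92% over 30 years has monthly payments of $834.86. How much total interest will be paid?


Total paid over the life of the loan = PMT × n.
Total paid = $834.86 × 360 = $300,549.60
Total interest = total paid − principal = $300,549.60 − $66,361.88 = $234,187.72

Total interest = (PMT × n) - PV = $234,187.72


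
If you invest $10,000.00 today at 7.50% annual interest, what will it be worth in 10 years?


Future value formula: FV = PV × (1 + r)^t
FV = $10,000.00 × (1 + 0.075)^10
FV = $10,000.00 × 2.061032
FV = $20,610.32

FV = PV × (1 + r)^t = $20,610.32


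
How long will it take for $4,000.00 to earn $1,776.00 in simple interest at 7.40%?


Rearrange the simple interest formula for t:
I = P × r × t  ⇒  t = I / (P × r)
t = $1,776.00 / ($4,000.00 × 0.074)
t = 6

t = I/(P×r) = 6 years


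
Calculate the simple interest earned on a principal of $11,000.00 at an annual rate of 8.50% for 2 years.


Simple interest formula: I = P × r × t
I = $11,000.00 × 0.085 × 2
I = $1,870.00

I = P × r × t = $1,870.00


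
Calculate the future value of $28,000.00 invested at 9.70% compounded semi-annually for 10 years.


Compound interest formula: A = P(1 + r/n)^(nt)
A = $28,000.00 × (1 + 0.097/2)^(2 × 10)
Growth factor: (1 + 0.097/2)^20 = 2.5785093
A = $28,000.00 × 2.5785093
A = $72,198.26

A = P(1 + r/n)^(nt) = $72,198.26


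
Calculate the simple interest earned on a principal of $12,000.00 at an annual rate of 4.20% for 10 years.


Simple interest formula: I = P × r × t
I = $12,000.00 × 0.042 × 10
I = $5,040.00

I = P × r × t = $5,040.00


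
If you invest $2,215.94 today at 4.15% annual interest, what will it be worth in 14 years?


Future value formula: FV = PV × (1 + r)^t
FV = $2,215.94 × (1 + 0.0415)^14
FV = $2,215.94 × 1.766973
FV = $3,915.51

FV = PV × (1 + r)^t = $3,915.51


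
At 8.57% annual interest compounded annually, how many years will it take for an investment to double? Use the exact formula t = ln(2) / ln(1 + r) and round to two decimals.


Doubling condition: (1 + r)^t = 2
Take ln of both sides: t × ln(1 + r) = ln(2)
t = ln(2) / ln(1 + r)
t = 0.693147 / 0.082225
t = 8.43

t = ln(2) / ln(1 + r) = 8.43 years


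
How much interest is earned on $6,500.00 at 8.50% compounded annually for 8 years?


Compound interest earned = final amount − principal.
A = P(1 + r/n)^(nt) = $6,500.00 × (1 + 0.085/1)^(1 × 8) = $12,483.93
Interest = A − P = $12,483.93 − $6,500.00 = $5,983.93

Interest = A - P = $5,983.93


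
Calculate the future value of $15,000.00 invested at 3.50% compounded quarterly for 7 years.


Compound interest formula: A = P(1 + r/n)^(nt)
A = $15,000.00 × (1 + 0.035/4)^(4 × 7)
Growth factor: (1 + 0.035/4)^28 = 1.2762605
A = $15,000.00 × 1.2762605
A = $19,143.91

A = P(1 + r/n)^(nt) = $19,143.91


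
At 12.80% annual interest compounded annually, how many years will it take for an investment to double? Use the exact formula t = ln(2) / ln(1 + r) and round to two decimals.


Doubling condition: (1 + r)^t = 2
Take ln of both sides: t × ln(1 + r) = ln(2)
t = ln(2) / ln(1 + r)
t = 0.693147 / 0.120446
t = 5.75

t = ln(2) / ln(1 + r) = 5.75 years


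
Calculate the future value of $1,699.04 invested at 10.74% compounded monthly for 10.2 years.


Compound interest formula: A = P(1 + r/n)^(nt)
A = $1,699.04 × (1 + 0.1074/12)^(12 × 10.2)
Growth factor: (1 + 0.1074/12)^122.4 = 2.976079
A = $1,699.04 × 2.976079
A = $5,056.48

A = P(1 + r/n)^(nt) = $5,056.48


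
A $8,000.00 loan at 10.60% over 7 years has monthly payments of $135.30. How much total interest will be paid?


Total paid over the life of the loan = PMT × n.
Total paid = $135.30 × 84 = $11,365.20
Total interest = total paid − principal = $11,365.20 − $8,000.00 = $3,365.20

Total interest = (PMT × n) - PV = $3,365.20


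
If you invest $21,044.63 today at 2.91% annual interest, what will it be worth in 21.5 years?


Future value formula: FV = PV × (1 + r)^t
FV = $21,044.63 × (1 + 0.0291)^21.5
FV = $21,044.63 × 1.852840
FV = $38,992.33

FV = PV × (1 + r)^t = $38,992.33


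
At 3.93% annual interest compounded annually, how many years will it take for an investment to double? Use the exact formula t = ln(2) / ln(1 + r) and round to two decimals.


Doubling condition: (1 + r)^t = 2
Take ln of both sides: t × ln(1 + r) = ln(2)
t = ln(2) / ln(1 + r)
t = 0.693147 / 0.038547
t = 17.98

t = ln(2) / ln(1 + r) = 17.98 years


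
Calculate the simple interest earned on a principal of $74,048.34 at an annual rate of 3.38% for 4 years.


Simple interest formula: I = P × r × t
I = $74,048.34 × 0.0338 × 4
I = $10,011.34

I = P × r × t = $10,011.34


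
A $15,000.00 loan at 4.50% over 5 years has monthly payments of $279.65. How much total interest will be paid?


Total paid over the life of the loan = PMT × n.
Total paid = $279.65 × 60 = $16,779.00
Total interest = total paid − principal = $16,779.00 − $15,000.00 = $1,779.00

Total interest = (PMT × n) - PV = $1,779.00


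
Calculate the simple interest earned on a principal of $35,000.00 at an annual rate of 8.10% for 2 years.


Simple interest formula: I = P × r × t
I = $35,000.00 × 0.081 × 2
I = $5,670.00

I = P × r × t = $5,670.00


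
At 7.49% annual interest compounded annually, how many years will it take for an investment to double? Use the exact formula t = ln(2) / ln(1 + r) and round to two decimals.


Doubling condition: (1 + r)^t = 2
Take ln of both sides: t × ln(1 + r) = ln(2)
t = ln(2) / ln(1 + r)
t = 0.693147 / 0.072228
t = 9.60

t = ln(2) / ln(1 + r) = 9.60 years


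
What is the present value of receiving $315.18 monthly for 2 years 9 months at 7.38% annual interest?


Present value of an ordinary annuity: PV = PMT × (1 − (1 + r)^(−n)) / r
Monthly rate r = 0.0738/12 = 0.00615, n = 33
PV = $315.18 × (1 − (1 + 0.0738/12)^(−33)) / (0.0738/12)
PV = $315.18 × 29.784297
PV = $9,387.41

PV = PMT × (1-(1+r)^(-n))/r = $9,387.41


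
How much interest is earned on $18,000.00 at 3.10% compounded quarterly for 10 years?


Compound interest earned = final amount − principal.
A = P(1 + r/n)^(nt) = $18,000.00 × (1 + 0.031/4)^(4 × 10) = $24,512.34
Interest = A − P = $24,512.34 − $18,000.00 = $6,512.34

Interest = A - P = $6,512.34


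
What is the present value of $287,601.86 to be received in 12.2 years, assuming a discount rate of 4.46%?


Present value formula: PV = FV / (1 + r)^t
PV = $287,601.86 / (1 + 0.0446)^12.2
PV = $287,601.86 / 1.7029044
PV = $168,889.02

PV = FV / (1 + r)^t = $168,889.02


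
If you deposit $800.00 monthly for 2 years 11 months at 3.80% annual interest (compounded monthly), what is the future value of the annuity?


Future value of an ordinary annuity: FV = PMT × ((1 + r)^n − 1) / r
Monthly rate r = 0.038/12 ≈ 0.00316667, n = 35
FV = $800.00 × ((1 + 0.038/12)^35 − 1) / (0.038/12)
FV = $800.00 × 36.951494
FV = $29,561.20

FV = PMT × ((1+r)^n - 1)/r = $29,561.20


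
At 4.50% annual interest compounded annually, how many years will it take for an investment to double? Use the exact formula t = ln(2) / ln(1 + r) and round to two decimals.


Doubling condition: (1 + r)^t = 2
Take ln of both sides: t × ln(1 + r) = ln(2)
t = ln(2) / ln(1 + r)
t = 0.693147 / 0.044017
t = 15.75

t = ln(2) / ln(1 + r) = 15.75 years


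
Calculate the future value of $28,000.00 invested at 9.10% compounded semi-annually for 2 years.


Compound interest formula: A = P(1 + r/n)^(nt)
A = $28,000.00 × (1 + 0.091/2)^(2 × 2)
Growth factor: (1 + 0.091/2)^4 = 1.1948026
A = $28,000.00 × 1.1948026
A = $33,454.47

A = P(1 + r/n)^(nt) = $33,454.47


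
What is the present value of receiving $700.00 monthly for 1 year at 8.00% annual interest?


Present value of an ordinary annuity: PV = PMT × (1 − (1 + r)^(−n)) / r
Monthly rate r = 0.08/12 ≈ 0.00666667, n = 12
PV = $700.00 × (1 − (1 + 0.08/12)^(−12)) / (0.08/12)
PV = $700.00 × 11.495782
PV = $8,047.05

PV = PMT × (1-(1+r)^(-n))/r = $8,047.05


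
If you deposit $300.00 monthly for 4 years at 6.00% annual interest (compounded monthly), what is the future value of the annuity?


Future value of an ordinary annuity: FV = PMT × ((1 + r)^n − 1) / r
Monthly rate r = 0.06/12 = 0.005, n = 48
FV = $300.00 × ((1 + 0.06/12)^48 − 1) / (0.06/12)
FV = $300.00 × 54.097832
FV = $16,229.35

FV = PMT × ((1+r)^n - 1)/r = $16,229.35


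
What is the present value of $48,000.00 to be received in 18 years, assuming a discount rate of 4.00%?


Present value formula: PV = FV / (1 + r)^t
PV = $48,000.00 / (1 + 0.04)^18
PV = $48,000.00 / 2.0258165
PV = $23,694.15

PV = FV / (1 + r)^t = $23,694.15


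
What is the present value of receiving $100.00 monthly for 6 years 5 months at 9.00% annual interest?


Present value of an ordinary annuity: PV = PMT × (1 − (1 + r)^(−n)) / r
Monthly rate r = 0.09/12 = 0.0075, n = 77
PV = $100.00 × (1 − (1 + 0.09/12)^(−77)) / (0.09/12)
PV = $100.00 × 58.331908
PV = $5,833.19

PV = PMT × (1-(1+r)^(-n))/r = $5,833.19


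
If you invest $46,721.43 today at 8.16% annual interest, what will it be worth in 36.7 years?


Future value formula: FV = PV × (1 + r)^t
FV = $46,721.43 × (1 + 0.0816)^36.7
FV = $46,721.43 × 17.792915
FV = $831,310.43

FV = PV × (1 + r)^t = $831,310.43


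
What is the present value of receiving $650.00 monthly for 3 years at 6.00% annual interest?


Present value of an ordinary annuity: PV = PMT × (1 − (1 + r)^(−n)) / r
Monthly rate r = 0.06/12 = 0.005, n = 36
PV = $650.00 × (1 − (1 + 0.06/12)^(−36)) / (0.06/12)
PV = $650.00 × 32.871016
PV = $21,366.16

PV = PMT × (1-(1+r)^(-n))/r = $21,366.16


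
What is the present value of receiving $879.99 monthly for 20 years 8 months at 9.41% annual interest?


Present value of an ordinary annuity: PV = PMT × (1 − (1 + r)^(−n)) / r
Monthly rate r = 0.0941/12 ≈ 0.00784167, n = 248
PV = $879.99 × (1 − (1 + 0.0941/12)^(−248)) / (0.0941/12)
PV = $879.99 × 109.145881
PV = $96,047.28

PV = PMT × (1-(1+r)^(-n))/r = $96,047.28


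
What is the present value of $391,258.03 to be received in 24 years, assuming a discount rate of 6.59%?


Present value formula: PV = FV / (1 + r)^t
PV = $391,258.03 / (1 + 0.0659)^24
PV = $391,258.03 / 4.6258878
PV = $84,580.10

PV = FV / (1 + r)^t = $84,580.10


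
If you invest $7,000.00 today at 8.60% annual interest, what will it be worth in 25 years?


Future value formula: FV = PV × (1 + r)^t
FV = $7,000.00 × (1 + 0.086)^25
FV = $7,000.00 × 7.8658495
FV = $55,060.95

FV = PV × (1 + r)^t = $55,060.95


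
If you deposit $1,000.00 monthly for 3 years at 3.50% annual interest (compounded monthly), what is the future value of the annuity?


Future value of an ordinary annuity: FV = PMT × ((1 + r)^n − 1) / r
Monthly rate r = 0.035/12 ≈ 0.00291667, n = 36
FV = $1,000.00 × ((1 + 0.035/12)^36 − 1) / (0.035/12)
FV = $1,000.00 × 37.899729
FV = $37,899.73

FV = PMT × ((1+r)^n - 1)/r = $37,899.73


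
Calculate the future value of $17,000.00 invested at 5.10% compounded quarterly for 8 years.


Compound interest formula: A = P(1 + r/n)^(nt)
A = $17,000.00 × (1 + 0.051/4)^(4 × 8)
Growth factor: (1 + 0.051/4)^32 = 1.4999337
A = $17,000.00 × 1.4999337
A = $25,498.87

A = P(1 + r/n)^(nt) = $25,498.87


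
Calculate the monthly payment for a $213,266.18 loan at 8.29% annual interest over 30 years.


Loan payment formula: PMT = PV × r / (1 − (1 + r)^(−n))
Monthly rate r = 0.0829/12 ≈ 0.00690833, n = 360 months
Denominator: 1 − (1 + 0.0829/12)^(−360) = 0.916127
PMT = $213,266.18 × (0.0829/12) / 0.916127
PMT = $1,608.20 per month

PMT = PV × r / (1-(1+r)^(-n)) = $1,608.20/month


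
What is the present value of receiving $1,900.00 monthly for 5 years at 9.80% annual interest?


Present value of an ordinary annuity: PV = PMT × (1 − (1 + r)^(−n)) / r
Monthly rate r = 0.098/12 ≈ 0.00816667, n = 60
PV = $1,900.00 × (1 − (1 + 0.098/12)^(−60)) / (0.098/12)
PV = $1,900.00 × 47.284073
PV = $89,839.74

PV = PMT × (1-(1+r)^(-n))/r = $89,839.74


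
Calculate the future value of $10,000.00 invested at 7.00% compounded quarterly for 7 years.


Compound interest formula: A = P(1 + r/n)^(nt)
A = $10,000.00 × (1 + 0.07/4)^(4 × 7)
Growth factor: (1 + 0.07/4)^28 = 1.625413
A = $10,000.00 × 1.625413
A = $16,254.13

A = P(1 + r/n)^(nt) = $16,254.13


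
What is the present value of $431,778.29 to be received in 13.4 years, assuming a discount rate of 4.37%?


Present value formula: PV = FV / (1 + r)^t
PV = $431,778.29 / (1 + 0.0437)^13.4
PV = $431,778.29 / 1.77383883
PV = $243,414.61

PV = FV / (1 + r)^t = $243,414.61


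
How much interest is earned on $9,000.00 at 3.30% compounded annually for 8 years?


Compound interest earned = final amount − principal.
A = P(1 + r/n)^(nt) = $9,000.00 × (1 + 0.033/1)^(1 × 8) = $11,669.31
Interest = A − P = $11,669.31 − $9,000.00 = $2,669.31

Interest = A - P = $2,669.31


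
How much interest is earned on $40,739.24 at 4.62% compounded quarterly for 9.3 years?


Compound interest earned = final amount − principal.
A = P(1 + r/n)^(nt) = $40,739.24 × (1 + 0.0462/4)^(4 × 9.3) = $62,451.45
Interest = A − P = $62,451.45 − $40,739.24 = $21,712.21

Interest = A - P = $21,712.21


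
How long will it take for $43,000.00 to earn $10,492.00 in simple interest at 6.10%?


Rearrange the simple interest formula for t:
I = P × r × t  ⇒  t = I / (P × r)
t = $10,492.00 / ($43,000.00 × 0.061)
t = 4

t = I/(P×r) = 4 years


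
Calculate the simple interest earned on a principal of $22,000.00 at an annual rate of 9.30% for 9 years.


Simple interest formula: I = P × r × t
I = $22,000.00 × 0.093 × 9
I = $18,414.00

I = P × r × t = $18,414.00


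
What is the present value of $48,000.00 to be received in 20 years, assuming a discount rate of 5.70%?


Present value formula: PV = FV / (1 + r)^t
PV = $48,000.00 / (1 + 0.057)^20
PV = $48,000.00 / 3.030399
PV = $15,839.50

PV = FV / (1 + r)^t = $15,839.50


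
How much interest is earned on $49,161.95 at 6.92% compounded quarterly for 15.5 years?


Compound interest earned = final amount − principal.
A = P(1 + r/n)^(nt) = $49,161.95 × (1 + 0.0692/4)^(4 × 15.5) = $142,386.84
Interest = A − P = $142,386.84 − $49,161.95 = $93,224.89

Interest = A - P = $93,224.89


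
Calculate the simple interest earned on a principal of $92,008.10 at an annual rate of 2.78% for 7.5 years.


Simple interest formula: I = P × r × t
I = $92,008.10 × 0.0278 × 7.5
I = $19,183.69

I = P × r × t = $19,183.69


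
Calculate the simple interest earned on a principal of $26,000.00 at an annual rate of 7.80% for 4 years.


Simple interest formula: I = P × r × t
I = $26,000.00 × 0.078 × 4
I = $8,112.00

I = P × r × t = $8,112.00


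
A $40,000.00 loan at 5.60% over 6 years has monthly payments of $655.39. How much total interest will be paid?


Total paid over the life of the loan = PMT × n.
Total paid = $655.39 × 72 = $47,188.08
Total interest = total paid − principal = $47,188.08 − $40,000.00 = $7,188.08

Total interest = (PMT × n) - PV = $7,188.08


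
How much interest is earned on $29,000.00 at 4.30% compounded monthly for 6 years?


Compound interest earned = final amount − principal.
A = P(1 + r/n)^(nt) = $29,000.00 × (1 + 0.043/12)^(12 × 6) = $37,518.52
Interest = A − P = $37,518.52 − $29,000.00 = $8,518.52

Interest = A - P = $8,518.52


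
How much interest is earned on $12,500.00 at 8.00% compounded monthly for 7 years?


Compound interest earned = final amount − principal.
A = P(1 + r/n)^(nt) = $12,500.00 × (1 + 0.08/12)^(12 × 7) = $21,842.78
Interest = A − P = $21,842.78 − $12,500.00 = $9,342.78

Interest = A - P = $9,342.78


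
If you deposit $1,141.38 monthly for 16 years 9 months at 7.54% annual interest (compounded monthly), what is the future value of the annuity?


Future value of an ordinary annuity: FV = PMT × ((1 + r)^n − 1) / r
Monthly rate r = 0.0754/12 ≈ 0.00628333, n = 201
FV = $1,141.38 × ((1 + 0.0754/12)^201 − 1) / (0.0754/12)
FV = $1,141.38 × 401.362363
FV = $458,106.97

FV = PMT × ((1+r)^n - 1)/r = $458,106.97


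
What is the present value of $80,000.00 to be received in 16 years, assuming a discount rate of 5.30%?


Present value formula: PV = FV / (1 + r)^t
PV = $80,000.00 / (1 + 0.053)^16
PV = $80,000.00 / 2.2848302
PV = $35,013.54

PV = FV / (1 + r)^t = $35,013.54


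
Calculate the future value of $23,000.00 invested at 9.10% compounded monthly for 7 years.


Compound interest formula: A = P(1 + r/n)^(nt)
A = $23,000.00 × (1 + 0.091/12)^(12 × 7)
Growth factor: (1 + 0.091/12)^84 = 1.88626154
A = $23,000.00 × 1.88626154
A = $43,384.02

A = P(1 + r/n)^(nt) = $43,384.02


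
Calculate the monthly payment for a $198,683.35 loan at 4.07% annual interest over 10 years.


Loan payment formula: PMT = PV × r / (1 − (1 + r)^(−n))
Monthly rate r = 0.0407/12 ≈ 0.00339167, n = 120 months
Denominator: 1 − (1 + 0.0407/12)^(−120) = 0.333897
PMT = $198,683.35 × (0.0407/12) / 0.333897
PMT = $2,018.19 per month

PMT = PV × r / (1-(1+r)^(-n)) = $2,018.19/month


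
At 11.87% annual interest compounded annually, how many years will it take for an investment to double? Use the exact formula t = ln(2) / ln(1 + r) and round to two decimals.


Doubling condition: (1 + r)^t = 2
Take ln of both sides: t × ln(1 + r) = ln(2)
t = ln(2) / ln(1 + r)
t = 0.693147 / 0.112167
t = 6.18

t = ln(2) / ln(1 + r) = 6.18 years


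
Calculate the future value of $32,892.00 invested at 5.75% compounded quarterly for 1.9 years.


Compound interest formula: A = P(1 + r/n)^(nt)
A = $32,892.00 × (1 + 0.0575/4)^(4 × 1.9)
Growth factor: (1 + 0.0575/4)^7.6 = 1.114574
A = $32,892.00 × 1.114574
A = $36,660.57

A = P(1 + r/n)^(nt) = $36,660.57


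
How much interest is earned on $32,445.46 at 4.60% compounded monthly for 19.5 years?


Compound interest earned = final amount − principal.
A = P(1 + r/n)^(nt) = $32,445.46 × (1 + 0.046/12)^(12 × 19.5) = $79,427.58
Interest = A − P = $79,427.58 − $32,445.46 = $46,982.12

Interest = A - P = $46,982.12


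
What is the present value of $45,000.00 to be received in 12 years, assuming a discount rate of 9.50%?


Present value formula: PV = FV / (1 + r)^t
PV = $45,000.00 / (1 + 0.095)^12
PV = $45,000.00 / 2.971457
PV = $15,144.09

PV = FV / (1 + r)^t = $15,144.09


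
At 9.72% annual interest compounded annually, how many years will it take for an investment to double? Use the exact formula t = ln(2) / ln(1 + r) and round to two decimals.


Doubling condition: (1 + r)^t = 2
Take ln of both sides: t × ln(1 + r) = ln(2)
t = ln(2) / ln(1 + r)
t = 0.693147 / 0.092761
t = 7.47

t = ln(2) / ln(1 + r) = 7.47 years


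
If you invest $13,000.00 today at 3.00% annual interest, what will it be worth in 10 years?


Future value formula: FV = PV × (1 + r)^t
FV = $13,000.00 × (1 + 0.03)^10
FV = $13,000.00 × 1.343916
FV = $17,470.91

FV = PV × (1 + r)^t = $17,470.91


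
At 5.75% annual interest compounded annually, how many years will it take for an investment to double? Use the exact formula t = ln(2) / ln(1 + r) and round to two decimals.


Doubling condition: (1 + r)^t = 2
Take ln of both sides: t × ln(1 + r) = ln(2)
t = ln(2) / ln(1 + r)
t = 0.693147 / 0.055908
t = 12.40

t = ln(2) / ln(1 + r) = 12.40 years


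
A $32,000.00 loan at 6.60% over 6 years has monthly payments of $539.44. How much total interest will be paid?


Total paid over the life of the loan = PMT × n.
Total paid = $539.44 × 72 = $38,839.68
Total interest = total paid − principal = $38,839.68 − $32,000.00 = $6,839.68

Total interest = (PMT × n) - PV = $6,839.68


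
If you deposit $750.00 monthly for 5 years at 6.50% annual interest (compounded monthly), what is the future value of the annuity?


Future value of an ordinary annuity: FV = PMT × ((1 + r)^n − 1) / r
Monthly rate r = 0.065/12 ≈ 0.00541667, n = 60
FV = $750.00 × ((1 + 0.065/12)^60 − 1) / (0.065/12)
FV = $750.00 × 70.673968
FV = $53,005.48

FV = PMT × ((1+r)^n - 1)/r = $53,005.48


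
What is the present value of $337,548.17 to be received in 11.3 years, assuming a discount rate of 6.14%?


Present value formula: PV = FV / (1 + r)^t
PV = $337,548.17 / (1 + 0.0614)^11.3
PV = $337,548.17 / 1.96080155
PV = $172,148.05

PV = FV / (1 + r)^t = $172,148.05


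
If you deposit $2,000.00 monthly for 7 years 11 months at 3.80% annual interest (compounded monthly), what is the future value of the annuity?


Future value of an ordinary annuity: FV = PMT × ((1 + r)^n − 1) / r
Monthly rate r = 0.038/12 ≈ 0.00316667, n = 95
FV = $2,000.00 × ((1 + 0.038/12)^95 − 1) / (0.038/12)
FV = $2,000.00 × 110.634368
FV = $221,268.74

FV = PMT × ((1+r)^n - 1)/r = $221,268.74


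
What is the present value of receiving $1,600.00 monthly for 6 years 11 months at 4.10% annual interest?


Present value of an ordinary annuity: PV = PMT × (1 − (1 + r)^(−n)) / r
Monthly rate r = 0.041/12 ≈ 0.00341667, n = 83
PV = $1,600.00 × (1 − (1 + 0.041/12)^(−83)) / (0.041/12)
PV = $1,600.00 × 72.162598
PV = $115,460.16

PV = PMT × (1-(1+r)^(-n))/r = $115,460.16


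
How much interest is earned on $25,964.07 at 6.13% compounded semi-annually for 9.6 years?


Compound interest earned = final amount − principal.
A = P(1 + r/n)^(nt) = $25,964.07 × (1 + 0.0613/2)^(2 × 9.6) = $46,356.21
Interest = A − P = $46,356.21 − $25,964.07 = $20,392.14

Interest = A - P = $20,392.14


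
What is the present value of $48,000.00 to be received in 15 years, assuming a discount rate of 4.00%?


Present value formula: PV = FV / (1 + r)^t
PV = $48,000.00 / (1 + 0.04)^15
PV = $48,000.00 / 1.8009435
PV = $26,652.70

PV = FV / (1 + r)^t = $26,652.70


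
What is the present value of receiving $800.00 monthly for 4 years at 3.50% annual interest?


Present value of an ordinary annuity: PV = PMT × (1 − (1 + r)^(−n)) / r
Monthly rate r = 0.035/12 ≈ 0.00291667, n = 48
PV = $800.00 × (1 − (1 + 0.035/12)^(−48)) / (0.035/12)
PV = $800.00 × 44.730719
PV = $35,784.58

PV = PMT × (1-(1+r)^(-n))/r = $35,784.58


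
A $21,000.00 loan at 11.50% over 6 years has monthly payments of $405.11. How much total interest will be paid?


Total paid over the life of the loan = PMT × n.
Total paid = $405.11 × 72 = $29,167.92
Total interest = total paid − principal = $29,167.92 − $21,000.00 = $8,167.92

Total interest = (PMT × n) - PV = $8,167.92


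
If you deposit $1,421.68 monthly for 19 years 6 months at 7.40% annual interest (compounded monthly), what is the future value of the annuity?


Future value of an ordinary annuity: FV = PMT × ((1 + r)^n − 1) / r
Monthly rate r = 0.074/12 ≈ 0.00616667, n = 234
FV = $1,421.68 × ((1 + 0.074/12)^234 − 1) / (0.074/12)
FV = $1,421.68 × 521.296239
FV = $741,116.44

FV = PMT × ((1+r)^n - 1)/r = $741,116.44


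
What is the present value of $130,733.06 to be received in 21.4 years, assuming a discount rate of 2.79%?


Present value formula: PV = FV / (1 + r)^t
PV = $130,733.06 / (1 + 0.0279)^21.4
PV = $130,733.06 / 1.801974
PV = $72,549.91

PV = FV / (1 + r)^t = $72,549.91


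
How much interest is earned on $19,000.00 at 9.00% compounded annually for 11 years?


Compound interest earned = final amount − principal.
A = P(1 + r/n)^(nt) = $19,000.00 × (1 + 0.09/1)^(1 × 11) = $49,028.10
Interest = A − P = $49,028.10 − $19,000.00 = $30,028.10

Interest = A - P = $30,028.10


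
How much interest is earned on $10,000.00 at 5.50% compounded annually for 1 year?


Compound interest earned = final amount − principal.
A = P(1 + r/n)^(nt) = $10,000.00 × (1 + 0.055/1)^(1 × 1) = $10,550.00
Interest = A − P = $10,550.00 − $10,000.00 = $550.00

Interest = A - P = $550.00


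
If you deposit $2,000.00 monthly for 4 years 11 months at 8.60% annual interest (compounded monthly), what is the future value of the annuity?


Future value of an ordinary annuity: FV = PMT × ((1 + r)^n − 1) / r
Monthly rate r = 0.086/12 ≈ 0.00716667, n = 59
FV = $2,000.00 × ((1 + 0.086/12)^59 − 1) / (0.086/12)
FV = $2,000.00 × 73.113498
FV = $146,227.00

FV = PMT × ((1+r)^n - 1)/r = $146,227.00


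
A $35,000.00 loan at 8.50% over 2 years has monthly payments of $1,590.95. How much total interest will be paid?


Total paid over the life of the loan = PMT × n.
Total paid = $1,590.95 × 24 = $38,182.80
Total interest = total paid − principal = $38,182.80 − $35,000.00 = $3,182.80

Total interest = (PMT × n) - PV = $3,182.80


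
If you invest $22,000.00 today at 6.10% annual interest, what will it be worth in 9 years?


Future value formula: FV = PV × (1 + r)^t
FV = $22,000.00 × (1 + 0.061)^9
FV = $22,000.00 × 1.7038778
FV = $37,485.31

FV = PV × (1 + r)^t = $37,485.31


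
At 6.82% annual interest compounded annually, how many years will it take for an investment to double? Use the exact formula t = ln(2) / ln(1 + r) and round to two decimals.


Doubling condition: (1 + r)^t = 2
Take ln of both sides: t × ln(1 + r) = ln(2)
t = ln(2) / ln(1 + r)
t = 0.693147 / 0.065975
t = 10.51

t = ln(2) / ln(1 + r) = 10.51 years


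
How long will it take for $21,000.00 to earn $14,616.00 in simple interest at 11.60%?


Rearrange the simple interest formula for t:
I = P × r × t  ⇒  t = I / (P × r)
t = $14,616.00 / ($21,000.00 × 0.116)
t = 6

t = I/(P×r) = 6 years


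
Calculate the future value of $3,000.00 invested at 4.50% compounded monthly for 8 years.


Compound interest formula: A = P(1 + r/n)^(nt)
A = $3,000.00 × (1 + 0.045/12)^(12 × 8)
Growth factor: (1 + 0.045/12)^96 = 1.4323647
A = $3,000.00 × 1.4323647
A = $4,297.09

A = P(1 + r/n)^(nt) = $4,297.09


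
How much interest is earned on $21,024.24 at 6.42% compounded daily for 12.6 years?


Compound interest earned = final amount − principal.
A = P(1 + r/n)^(nt) = $21,024.24 × (1 + 0.0642/365)^(365 × 12.6) = $47,206.19
Interest = A − P = $47,206.19 − $21,024.24 = $26,181.95

Interest = A - P = $26,181.95


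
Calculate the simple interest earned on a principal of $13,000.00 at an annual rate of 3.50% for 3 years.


Simple interest formula: I = P × r × t
I = $13,000.00 × 0.035 × 3
I = $1,365.00

I = P × r × t = $1,365.00


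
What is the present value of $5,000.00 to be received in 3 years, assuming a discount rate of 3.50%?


Present value formula: PV = FV / (1 + r)^t
PV = $5,000.00 / (1 + 0.035)^3
PV = $5,000.00 / 1.108718
PV = $4,509.71

PV = FV / (1 + r)^t = $4,509.71


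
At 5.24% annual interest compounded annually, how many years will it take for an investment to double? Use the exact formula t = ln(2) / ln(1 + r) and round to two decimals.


Doubling condition: (1 + r)^t = 2
Take ln of both sides: t × ln(1 + r) = ln(2)
t = ln(2) / ln(1 + r)
t = 0.693147 / 0.051073
t = 13.57

t = ln(2) / ln(1 + r) = 13.57 years


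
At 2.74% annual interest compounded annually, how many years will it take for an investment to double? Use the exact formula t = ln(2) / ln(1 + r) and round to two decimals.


Doubling condition: (1 + r)^t = 2
Take ln of both sides: t × ln(1 + r) = ln(2)
t = ln(2) / ln(1 + r)
t = 0.693147 / 0.027031
t = 25.64

t = ln(2) / ln(1 + r) = 25.64 years


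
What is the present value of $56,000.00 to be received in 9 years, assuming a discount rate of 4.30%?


Present value formula: PV = FV / (1 + r)^t
PV = $56,000.00 / (1 + 0.043)^9
PV = $56,000.00 / 1.4606924
PV = $38,337.98

PV = FV / (1 + r)^t = $38,337.98


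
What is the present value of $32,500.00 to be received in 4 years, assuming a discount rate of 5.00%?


Present value formula: PV = FV / (1 + r)^t
PV = $32,500.00 / (1 + 0.05)^4
PV = $32,500.00 / 1.2155063
PV = $26,737.83

PV = FV / (1 + r)^t = $26,737.83


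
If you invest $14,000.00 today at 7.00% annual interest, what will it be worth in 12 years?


Future value formula: FV = PV × (1 + r)^t
FV = $14,000.00 × (1 + 0.07)^12
FV = $14,000.00 × 2.2521916
FV = $31,530.68

FV = PV × (1 + r)^t = $31,530.68


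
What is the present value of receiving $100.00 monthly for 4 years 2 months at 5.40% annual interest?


Present value of an ordinary annuity: PV = PMT × (1 − (1 + r)^(−n)) / r
Monthly rate r = 0.054/12 = 0.0045, n = 50
PV = $100.00 × (1 − (1 + 0.054/12)^(−50)) / (0.054/12)
PV = $100.00 × 44.684587
PV = $4,468.46

PV = PMT × (1-(1+r)^(-n))/r = $4,468.46


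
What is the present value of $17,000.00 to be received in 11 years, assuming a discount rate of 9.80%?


Present value formula: PV = FV / (1 + r)^t
PV = $17,000.00 / (1 + 0.098)^11
PV = $17,000.00 / 2.7965703
PV = $6,078.87

PV = FV / (1 + r)^t = $6,078.87


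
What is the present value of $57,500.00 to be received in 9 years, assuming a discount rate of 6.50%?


Present value formula: PV = FV / (1 + r)^t
PV = $57,500.00 / (1 + 0.065)^9
PV = $57,500.00 / 1.7625704
PV = $32,622.81

PV = FV / (1 + r)^t = $32,622.81


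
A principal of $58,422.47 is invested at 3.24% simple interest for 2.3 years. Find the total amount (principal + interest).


Total amount formula: A = P(1 + rt) = P + P·r·t
Interest: I = P × r × t = $58,422.47 × 0.0324 × 2.3 = $4,353.64
A = P + I = $58,422.47 + $4,353.64 = $62,776.11

A = P + I = P(1 + rt) = $62,776.11


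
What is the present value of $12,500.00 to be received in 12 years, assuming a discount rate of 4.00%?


Present value formula: PV = FV / (1 + r)^t
PV = $12,500.00 / (1 + 0.04)^12
PV = $12,500.00 / 1.601032
PV = $7,807.46

PV = FV / (1 + r)^t = $7,807.46


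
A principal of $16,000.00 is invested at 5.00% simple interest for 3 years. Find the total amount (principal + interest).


Total amount formula: A = P(1 + rt) = P + P·r·t
Interest: I = P × r × t = $16,000.00 × 0.05 × 3 = $2,400.00
A = P + I = $16,000.00 + $2,400.00 = $18,400.00

A = P + I = P(1 + rt) = $18,400.00


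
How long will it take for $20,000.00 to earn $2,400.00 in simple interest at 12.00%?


Rearrange the simple interest formula for t:
I = P × r × t  ⇒  t = I / (P × r)
t = $2,400.00 / ($20,000.00 × 0.12)
t = 1

t = I/(P×r) = 1 year


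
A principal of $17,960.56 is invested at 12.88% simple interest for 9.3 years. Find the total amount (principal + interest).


Total amount formula: A = P(1 + rt) = P + P·r·t
Interest: I = P × r × t = $17,960.56 × 0.1288 × 9.3 = $21,513.88
A = P + I = $17,960.56 + $21,513.88 = $39,474.44

A = P + I = P(1 + rt) = $39,474.44


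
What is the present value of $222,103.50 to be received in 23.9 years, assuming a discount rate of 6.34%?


Present value formula: PV = FV / (1 + r)^t
PV = $222,103.50 / (1 + 0.0634)^23.9
PV = $222,103.50 / 4.3456033
PV = $51,109.93

PV = FV / (1 + r)^t = $51,109.93


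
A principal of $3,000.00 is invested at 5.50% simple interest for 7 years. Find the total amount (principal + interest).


Total amount formula: A = P(1 + rt) = P + P·r·t
Interest: I = P × r × t = $3,000.00 × 0.055 × 7 = $1,155.00
A = P + I = $3,000.00 + $1,155.00 = $4,155.00

A = P + I = P(1 + rt) = $4,155.00


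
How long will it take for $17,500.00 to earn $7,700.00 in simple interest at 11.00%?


Rearrange the simple interest formula for t:
I = P × r × t  ⇒  t = I / (P × r)
t = $7,700.00 / ($17,500.00 × 0.11)
t = 4

t = I/(P×r) = 4 years


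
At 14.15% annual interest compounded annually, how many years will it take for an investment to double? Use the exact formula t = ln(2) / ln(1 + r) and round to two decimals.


Doubling condition: (1 + r)^t = 2
Take ln of both sides: t × ln(1 + r) = ln(2)
t = ln(2) / ln(1 + r)
t = 0.693147 / 0.132343
t = 5.24

t = ln(2) / ln(1 + r) = 5.24 years


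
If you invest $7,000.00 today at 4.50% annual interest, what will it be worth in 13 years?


Future value formula: FV = PV × (1 + r)^t
FV = $7,000.00 × (1 + 0.045)^13
FV = $7,000.00 × 1.772196
FV = $12,405.37

FV = PV × (1 + r)^t = $12,405.37


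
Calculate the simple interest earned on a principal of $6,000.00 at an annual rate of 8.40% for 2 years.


Simple interest formula: I = P × r × t
I = $6,000.00 × 0.084 × 2
I = $1,008.00

I = P × r × t = $1,008.00


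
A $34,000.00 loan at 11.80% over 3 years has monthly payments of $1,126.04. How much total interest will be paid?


Total paid over the life of the loan = PMT × n.
Total paid = $1,126.04 × 36 = $40,537.44
Total interest = total paid − principal = $40,537.44 − $34,000.00 = $6,537.44

Total interest = (PMT × n) - PV = $6,537.44


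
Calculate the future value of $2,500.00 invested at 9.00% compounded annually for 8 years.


Compound interest formula: A = P(1 + r/n)^(nt)
A = $2,500.00 × (1 + 0.09/1)^(1 × 8)
Growth factor: (1 + 0.09/1)^8 = 1.992563
A = $2,500.00 × 1.992563
A = $4,981.41

A = P(1 + r/n)^(nt) = $4,981.41


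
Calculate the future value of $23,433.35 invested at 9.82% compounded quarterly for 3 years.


Compound interest formula: A = P(1 + r/n)^(nt)
A = $23,433.35 × (1 + 0.0982/4)^(4 × 3)
Growth factor: (1 + 0.0982/4)^12 = 1.3378206
A = $23,433.35 × 1.3378206
A = $31,349.62

A = P(1 + r/n)^(nt) = $31,349.62


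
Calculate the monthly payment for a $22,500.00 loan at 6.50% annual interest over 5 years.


Loan payment formula: PMT = PV × r / (1 − (1 + r)^(−n))
Monthly rate r = 0.065/12 ≈ 0.00541667, n = 60 months
Denominator: 1 − (1 + 0.065/12)^(−60) = 0.276839
PMT = $22,500.00 × (0.065/12) / 0.276839
PMT = $440.24 per month

PMT = PV × r / (1-(1+r)^(-n)) = $440.24/month


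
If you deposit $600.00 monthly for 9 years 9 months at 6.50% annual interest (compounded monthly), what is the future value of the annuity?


Future value of an ordinary annuity: FV = PMT × ((1 + r)^n − 1) / r
Monthly rate r = 0.065/12 ≈ 0.00541667, n = 117
FV = $600.00 × ((1 + 0.065/12)^117 − 1) / (0.065/12)
FV = $600.00 × 162.728192
FV = $97,636.92

FV = PMT × ((1+r)^n - 1)/r = $97,636.92


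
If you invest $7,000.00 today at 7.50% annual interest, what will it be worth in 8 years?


Future value formula: FV = PV × (1 + r)^t
FV = $7,000.00 × (1 + 0.075)^8
FV = $7,000.00 × 1.7834778
FV = $12,484.34

FV = PV × (1 + r)^t = $12,484.34


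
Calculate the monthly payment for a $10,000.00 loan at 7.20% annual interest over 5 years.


Loan payment formula: PMT = PV × r / (1 − (1 + r)^(−n))
Monthly rate r = 0.072/12 = 0.006, n = 60 months
Denominator: 1 − (1 + 0.072/12)^(−60) = 0.301573
PMT = $10,000.00 × (0.072/12) / 0.301573
PMT = $198.96 per month

PMT = PV × r / (1-(1+r)^(-n)) = $198.96/month


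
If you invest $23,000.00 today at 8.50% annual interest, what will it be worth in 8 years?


Future value formula: FV = PV × (1 + r)^t
FV = $23,000.00 × (1 + 0.085)^8
FV = $23,000.00 × 1.9206043
FV = $44,173.90

FV = PV × (1 + r)^t = $44,173.90


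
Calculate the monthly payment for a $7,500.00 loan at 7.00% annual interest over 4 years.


Loan payment formula: PMT = PV × r / (1 − (1 + r)^(−n))
Monthly rate r = 0.07/12 ≈ 0.00583333, n = 48 months
Denominator: 1 − (1 + 0.07/12)^(−48) = 0.243601
PMT = $7,500.00 × (0.07/12) / 0.243601
PMT = $179.60 per month

PMT = PV × r / (1-(1+r)^(-n)) = $179.60/month


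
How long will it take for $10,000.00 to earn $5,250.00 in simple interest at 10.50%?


Rearrange the simple interest formula for t:
I = P × r × t  ⇒  t = I / (P × r)
t = $5,250.00 / ($10,000.00 × 0.105)
t = 5

t = I/(P×r) = 5 years


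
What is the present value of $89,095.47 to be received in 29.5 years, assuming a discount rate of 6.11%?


Present value formula: PV = FV / (1 + r)^t
PV = $89,095.47 / (1 + 0.0611)^29.5
PV = $89,095.47 / 5.751899
PV = $15,489.75

PV = FV / (1 + r)^t = $15,489.75


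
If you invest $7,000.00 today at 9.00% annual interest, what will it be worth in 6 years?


Future value formula: FV = PV × (1 + r)^t
FV = $7,000.00 × (1 + 0.09)^6
FV = $7,000.00 × 1.677100
FV = $11,739.70

FV = PV × (1 + r)^t = $11,739.70


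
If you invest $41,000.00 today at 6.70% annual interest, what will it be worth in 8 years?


Future value formula: FV = PV × (1 + r)^t
FV = $41,000.00 × (1 + 0.067)^8
FV = $41,000.00 × 1.6800235
FV = $68,880.96

FV = PV × (1 + r)^t = $68,880.96


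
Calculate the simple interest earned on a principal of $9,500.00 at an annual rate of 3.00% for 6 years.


Simple interest formula: I = P × r × t
I = $9,500.00 × 0.03 × 6
I = $1,710.00

I = P × r × t = $1,710.00


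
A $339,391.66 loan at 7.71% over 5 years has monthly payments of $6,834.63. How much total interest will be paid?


Total paid over the life of the loan = PMT × n.
Total paid = $6,834.63 × 60 = $410,077.80
Total interest = total paid − principal = $410,077.80 − $339,391.66 = $70,686.14

Total interest = (PMT × n) - PV = $70,686.14


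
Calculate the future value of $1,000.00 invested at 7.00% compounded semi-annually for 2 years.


Compound interest formula: A = P(1 + r/n)^(nt)
A = $1,000.00 × (1 + 0.07/2)^(2 × 2)
Growth factor: (1 + 0.07/2)^4 = 1.147523
A = $1,000.00 × 1.147523
A = $1,147.52

A = P(1 + r/n)^(nt) = $1,147.52
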